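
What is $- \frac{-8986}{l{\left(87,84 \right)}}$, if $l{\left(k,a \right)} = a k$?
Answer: $\frac{4493}{3654} \approx 1.2296$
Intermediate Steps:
$- \frac{-8986}{l{\left(87,84 \right)}} = - \frac{-8986}{84 \cdot 87} = - \frac{-8986}{7308} = \left(-1\right) \left(- \frac{4493}{3654}\right) = \frac{4493}{3654}$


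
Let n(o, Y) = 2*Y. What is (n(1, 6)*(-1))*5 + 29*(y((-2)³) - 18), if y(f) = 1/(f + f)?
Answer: -9341/16 ≈ -583.81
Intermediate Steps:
y(f) = 1/(2*f)
(n(1, 6)*(-1))*5 + 29*(y((-2)³) - 18) = ((2*6)*(-1))*5 + 29*(1/(2*((-2)³)) - 18) = (12*(-1))*5 + 29*((½)/(-8) - 18) = -12*5 + 29*((½)*(-⅛) - 18) = -60 + 29*(-1/16 - 18) = -60 + 29*(-289/16) = -60 - 8381/16 = -9341/16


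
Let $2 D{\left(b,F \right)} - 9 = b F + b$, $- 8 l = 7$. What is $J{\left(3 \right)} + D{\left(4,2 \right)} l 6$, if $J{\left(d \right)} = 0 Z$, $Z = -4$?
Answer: $- \frac{441}{8} \approx -55.125$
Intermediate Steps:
$l = - \frac{7}{8}$ ($l = \left(- \frac{1}{8}\right) 7 = - \frac{7}{8} \approx -0.875$)
$D{\left(b,F \right)} = \frac{9}{2} + \frac{b}{2} + \frac{F b}{2}$ ($D{\left(b,F \right)} = \frac{9}{2} + \frac{b F + b}{2} = \frac{9}{2} + \frac{F b + b}{2} = \frac{9}{2} + \frac{b + F b}{2} = \frac{9}{2} + \left(\frac{b}{2} + \frac{F b}{2}\right) = \frac{9}{2} + \frac{b}{2} + \frac{F b}{2}$)
$J{\left(d \right)} = 0$ ($J{\left(d \right)} = 0 \left(-4\right) = 0$)
$J{\left(3 \right)} + D{\left(4,2 \right)} l 6 = 0 + \left(\frac{9}{2} + \frac{1}{2} \cdot 4 + \frac{1}{2} \cdot 2 \cdot 4\right) \left(- \frac{7}{8}\right) 6 = 0 + \left(\frac{9}{2} + 2 + 4\right) \left(- \frac{7}{8}\right) 6 = 0 + \frac{21}{2} \left(- \frac{7}{8}\right) 6 = 0 - \frac{441}{8} = - \frac{441}{8}$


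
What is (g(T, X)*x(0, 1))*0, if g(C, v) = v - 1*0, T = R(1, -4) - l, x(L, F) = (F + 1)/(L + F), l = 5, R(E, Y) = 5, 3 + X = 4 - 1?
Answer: 0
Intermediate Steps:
X = 0 (X = -3 + (4 - 1) = -3 + 3 = 0)
x(L, F) = (1 + F)/(F + L)
T = 0 (T = 5 - 1*5 = 5 - 5 = 0)
g(C, v) = v (g(C, v) = v + 0 = v)
(g(T, X)*x(0, 1))*0 = (0*((1 + 1)/(1 + 0)))*0 = (0*(2/1))*0 = (0*(1*2))*0 = (0*2)*0 = 0*0 = 0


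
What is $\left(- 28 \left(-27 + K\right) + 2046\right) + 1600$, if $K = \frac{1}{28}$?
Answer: $4401$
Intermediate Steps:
$K = \frac{1}{28} \approx 0.035714$
$\left(- 28 \left(-27 + K\right) + 2046\right) + 1600 = \left(- 28 \left(-27 + \frac{1}{28}\right) + 2046\right) + 1600 = \left(\left(-28\right) \left(- \frac{755}{28}\right) + 2046\right) + 1600 = \left(755 + 2046\right) + 1600 = 2801 + 1600 = 4401$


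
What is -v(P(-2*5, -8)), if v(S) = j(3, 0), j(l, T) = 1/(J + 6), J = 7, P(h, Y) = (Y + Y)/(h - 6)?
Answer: -1/13 ≈ -0.076923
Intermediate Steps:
P(h, Y) = 2*Y/(-6 + h) (P(h, Y) = (2*Y)/(-6 + h) = 2*Y/(-6 + h))
j(l, T) = 1/13 (j(l, T) = 1/(7 + 6) = 1/13)
v(S) = 1/13
-v(P(-2*5, -8)) = -1*1/13 = -1/13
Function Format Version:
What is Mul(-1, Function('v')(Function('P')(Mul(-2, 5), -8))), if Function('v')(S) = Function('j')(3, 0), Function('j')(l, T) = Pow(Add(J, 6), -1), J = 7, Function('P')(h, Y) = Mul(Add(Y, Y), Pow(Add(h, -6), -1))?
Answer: Rational(-1, 13) ≈ -0.076923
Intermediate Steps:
Function('P')(h, Y) = Mul(2, Y, Pow(Add(-6, h), -1)) (Function('P')(h, Y) = Mul(Mul(2, Y), Pow(Add(-6, h), -1)) = Mul(2, Y, Pow(Add(-6, h), -1)))
Function('j')(l, T) = Rational(1, 13) (Function('j')(l, T) = Pow(Add(7, 6), -1) = Pow(13, -1) = Rational(1, 13))
Function('v')(S) = Rational(1, 13)
Mul(-1, Function('v')(Function('P')(Mul(-2, 5), -8))) = Mul(-1, Rational(1, 13)) = Rational(-1, 13)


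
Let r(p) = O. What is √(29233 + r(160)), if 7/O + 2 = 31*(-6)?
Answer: √258302459/94 ≈ 170.98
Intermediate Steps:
O = -7/188 (O = 7/(-2 + 31*(-6)) = 7/(-2 - 186) = 7/(-188) = 7*(-1/188) = -7/188 ≈ -0.037234)
r(p) = -7/188
√(29233 + r(160)) = √(29233 - 7/188) = √(5495797/188) = √258302459/94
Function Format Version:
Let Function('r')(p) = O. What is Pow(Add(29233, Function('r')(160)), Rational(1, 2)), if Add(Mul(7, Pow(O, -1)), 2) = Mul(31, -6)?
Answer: Mul(Rational(1, 94), Pow(258302459, Rational(1, 2))) ≈ 170.98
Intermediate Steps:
O = Rational(-7, 188) (O = Mul(7, Pow(Add(-2, Mul(31, -6)), -1)) = Mul(7, Pow(Add(-2, -186), -1)) = Mul(7, Pow(-188, -1)) = Mul(7, Rational(-1, 188)) = Rational(-7, 188) ≈ -0.037234)
Function('r')(p) = Rational(-7, 188)
Pow(Add(29233, Function('r')(160)), Rational(1, 2)) = Pow(Add(29233, Rational(-7, 188)), Rational(1, 2)) = Pow(Rational(5495797, 188), Rational(1, 2)) = Mul(Rational(1, 94), Pow(258302459, Rational(1, 2)))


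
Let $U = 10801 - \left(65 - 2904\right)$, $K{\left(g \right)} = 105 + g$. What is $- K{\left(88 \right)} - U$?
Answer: $-13833$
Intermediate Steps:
$U = 13640$ ($U = 10801 - \left(65 - 2904\right) = 10801 - -2839 = 10801 + 2839 = 13640$)
$- K{\left(88 \right)} - U = - (105 + 88) - 13640 = \left(-1\right) 193 - 13640 = -193 - 13640 = -13833$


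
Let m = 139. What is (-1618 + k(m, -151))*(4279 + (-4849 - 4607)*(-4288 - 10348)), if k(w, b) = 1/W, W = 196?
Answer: -43891104606465/196 ≈ -2.2393e+11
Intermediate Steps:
k(w, b) = 1/196
(-1618 + k(m, -151))*(4279 + (-4849 - 4607)*(-4288 - 10348)) = (-1618 + 1/196)*(4279 + (-4849 - 4607)*(-4288 - 10348)) = -317127*(4279 - 9456*(-14636))/196 = -317127*(4279 + 138398016)/196 = -317127/196*138402295 = -43891104606465/196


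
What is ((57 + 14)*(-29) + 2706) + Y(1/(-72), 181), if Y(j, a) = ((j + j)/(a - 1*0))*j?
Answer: 303541345/469152 ≈ 647.00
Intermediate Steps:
Y(j, a) = 2*j²/a (Y(j, a) = ((2*j)/(a + 0))*j = ((2*j)/a)*j = (2*j/a)*j = 2*j²/a)
((57 + 14)*(-29) + 2706) + Y(1/(-72), 181) = ((57 + 14)*(-29) + 2706) + 2*(1/(-72))²/181 = (71*(-29) + 2706) + 2*(1/181)*(-1/72)² = (-2059 + 2706) + 2*(1/181)*(1/5184) = 647 + 1/469152 = 303541345/469152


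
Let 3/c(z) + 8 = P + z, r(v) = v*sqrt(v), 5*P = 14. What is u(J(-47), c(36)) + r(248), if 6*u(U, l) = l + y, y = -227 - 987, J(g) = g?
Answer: -186941/924 + 496*sqrt(62) ≈ 3703.2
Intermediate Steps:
P = 14/5 (P = (1/5)*14 = 14/5 ≈ 2.8000)
r(v) = v**(3/2)
c(z) = 3/(-26/5 + z) (c(z) = 3/(-8 + (14/5 + z)) = 3/(-26/5 + z))
y = -1214
u(U, l) = -607/3 + l/6 (u(U, l) = (l - 1214)/6 = (-1214 + l)/6 = -607/3 + l/6)
u(J(-47), c(36)) + r(248) = (-607/3 + (15/(-26 + 5*36))/6) + 248**(3/2) = (-607/3 + (15/(-26 + 180))/6) + 496*sqrt(62) = (-607/3 + (15/154)/6) + 496*sqrt(62) = (-607/3 + (15*(1/154))/6) + 496*sqrt(62) = (-607/3 + (1/6)*(15/154)) + 496*sqrt(62) = (-607/3 + 5/308) + 496*sqrt(62) = -186941/924 + 496*sqrt(62)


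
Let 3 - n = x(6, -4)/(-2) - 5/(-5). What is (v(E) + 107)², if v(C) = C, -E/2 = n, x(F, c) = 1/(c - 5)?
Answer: 861184/81 ≈ 10632.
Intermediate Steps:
x(F, c) = 1/(-5 + c)
n = 35/18 (n = 3 - (1/(-5 - 4*(-2)) - 5/(-5)) = 3 - (-½/(-9) - 5*(-⅕)) = 3 - (-⅑*(-½) + 1) = 3 - (1/18 + 1) = 3 - 1*19/18 = 3 - 19/18 = 35/18 ≈ 1.9444)
E = -35/9 (E = -2*35/18 = -35/9 ≈ -3.8889)
(v(E) + 107)² = (-35/9 + 107)² = (928/9)² = 861184/81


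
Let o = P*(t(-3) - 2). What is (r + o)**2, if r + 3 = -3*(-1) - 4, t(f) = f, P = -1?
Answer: 1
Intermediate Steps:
r = -4 (r = -3 + (-3*(-1) - 4) = -3 + (3 - 4) = -3 - 1 = -4)
o = 5 (o = -(-3 - 2) = -1*(-5) = 5)
(r + o)**2 = (-4 + 5)**2 = 1**2 = 1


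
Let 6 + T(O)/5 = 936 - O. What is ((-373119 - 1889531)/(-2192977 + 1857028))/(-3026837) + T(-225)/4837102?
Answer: 5861438366792275/4918669389857038926 ≈ 0.0011917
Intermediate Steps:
T(O) = 4650 - 5*O (T(O) = -30 + 5*(936 - O) = -30 + (4680 - 5*O) = 4650 - 5*O)
((-373119 - 1889531)/(-2192977 + 1857028))/(-3026837) + T(-225)/4837102 = ((-373119 - 1889531)/(-2192977 + 1857028))/(-3026837) + (4650 - 5*(-225))/4837102 = -2262650/(-335949)*(-1/3026837) + (4650 + 1125)*(1/4837102) = -2262650*(-1/335949)*(-1/3026837) + 5775*(1/4837102) = (2262650/335949)*(-1/3026837) + 5775/4837102 = -2262650/1016862863313 + 5775/4837102 = 5861438366792275/4918669389857038926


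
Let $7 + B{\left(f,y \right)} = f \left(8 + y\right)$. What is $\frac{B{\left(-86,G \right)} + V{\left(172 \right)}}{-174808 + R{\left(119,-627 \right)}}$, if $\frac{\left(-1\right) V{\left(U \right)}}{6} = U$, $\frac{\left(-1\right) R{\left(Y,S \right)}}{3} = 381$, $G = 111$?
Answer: $\frac{11273}{175951} \approx 0.064069$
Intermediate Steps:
$R{\left(Y,S \right)} = -1143$ ($R{\left(Y,S \right)} = \left(-3\right) 381 = -1143$)
$B{\left(f,y \right)} = -7 + f \left(8 + y\right)$
$V{\left(U \right)} = - 6 U$
$\frac{B{\left(-86,G \right)} + V{\left(172 \right)}}{-174808 + R{\left(119,-627 \right)}} = \frac{\left(-7 + 8 \left(-86\right) - 9546\right) - 1032}{-174808 - 1143} = \frac{\left(-7 - 688 - 9546\right) - 1032}{-175951} = \left(-10241 - 1032\right) \left(- \frac{1}{175951}\right) = \left(-11273\right) \left(- \frac{1}{175951}\right) = \frac{11273}{175951}$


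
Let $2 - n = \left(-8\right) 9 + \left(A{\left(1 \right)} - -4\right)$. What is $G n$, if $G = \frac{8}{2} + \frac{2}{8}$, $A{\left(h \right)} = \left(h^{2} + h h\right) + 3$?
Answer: $\frac{1105}{4} \approx 276.25$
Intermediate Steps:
$A{\left(h \right)} = 3 + 2 h^{2}$ ($A{\left(h \right)} = \left(h^{2} + h^{2}\right) + 3 = 2 h^{2} + 3 = 3 + 2 h^{2}$)
$G = \frac{17}{4}$ ($G = 8 \cdot \frac{1}{2} + 2 \cdot \frac{1}{8} = 4 + \frac{1}{4} = \frac{17}{4} \approx 4.25$)
$n = 65$ ($n = 2 - \left(\left(-8\right) 9 + \left(\left(3 + 2 \cdot 1^{2}\right) - -4\right)\right) = 2 - \left(-72 + \left(\left(3 + 2 \cdot 1\right) + 4\right)\right) = 2 - \left(-72 + \left(\left(3 + 2\right) + 4\right)\right) = 2 - \left(-72 + \left(5 + 4\right)\right) = 2 - \left(-72 + 9\right) = 2 - -63 = 2 + 63 = 65$)
$G n = \frac{17}{4} \cdot 65 = \frac{1105}{4}$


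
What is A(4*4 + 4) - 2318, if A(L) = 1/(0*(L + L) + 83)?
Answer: -192393/83 ≈ -2318.0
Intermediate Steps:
A(L) = 1/83 (A(L) = 1/(0*(2*L) + 83) = 1/(0 + 83) = 1/83)
A(4*4 + 4) - 2318 = 1/83 - 2318 = -192393/83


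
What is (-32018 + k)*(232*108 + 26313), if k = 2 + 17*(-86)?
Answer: -1719731382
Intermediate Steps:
k = -1460 (k = 2 - 1462 = -1460)
(-32018 + k)*(232*108 + 26313) = (-32018 - 1460)*(232*108 + 26313) = -33478*(25056 + 26313) = -33478*51369 = -1719731382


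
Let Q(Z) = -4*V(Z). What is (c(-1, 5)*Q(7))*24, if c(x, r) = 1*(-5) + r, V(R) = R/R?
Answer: 0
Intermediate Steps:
V(R) = 1
c(x, r) = -5 + r
Q(Z) = -4 (Q(Z) = -4*1 = -4)
(c(-1, 5)*Q(7))*24 = ((-5 + 5)*(-4))*24 = (0*(-4))*24 = 0*24 = 0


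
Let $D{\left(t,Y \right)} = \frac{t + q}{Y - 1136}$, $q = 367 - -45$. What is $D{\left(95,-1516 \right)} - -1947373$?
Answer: $\frac{132421351}{68} \approx 1.9474 \cdot 10^{6}$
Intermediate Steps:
$q = 412$ ($q = 367 + 45 = 412$)
$D{\left(t,Y \right)} = \frac{412 + t}{-1136 + Y}$ ($D{\left(t,Y \right)} = \frac{t + 412}{Y - 1136} = \frac{412 + t}{-1136 + Y}$)
$D{\left(95,-1516 \right)} - -1947373 = \frac{412 + 95}{-1136 - 1516} - -1947373 = \frac{1}{-2652} \cdot 507 + 1947373 = \left(- \frac{1}{2652}\right) 507 + 1947373 = - \frac{13}{68} + 1947373 = \frac{132421351}{68}$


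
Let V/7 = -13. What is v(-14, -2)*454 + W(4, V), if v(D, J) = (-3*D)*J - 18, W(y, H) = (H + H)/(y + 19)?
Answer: -1065266/23 ≈ -46316.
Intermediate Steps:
V = -91 (V = 7*(-13) = -91)
W(y, H) = 2*H/(19 + y) (W(y, H) = (2*H)/(19 + y) = 2*H/(19 + y))
v(D, J) = -18 - 3*D*J (v(D, J) = -3*D*J - 18 = -18 - 3*D*J)
v(-14, -2)*454 + W(4, V) = (-18 - 3*(-14)*(-2))*454 + 2*(-91)/(19 + 4) = (-18 - 84)*454 + 2*(-91)/23 = -102*454 + 2*(-91)*(1/23) = -46308 - 182/23 = -1065266/23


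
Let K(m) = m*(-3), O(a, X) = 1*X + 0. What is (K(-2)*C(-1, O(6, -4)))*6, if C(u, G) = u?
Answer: -36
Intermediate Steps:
O(a, X) = X (O(a, X) = X + 0 = X)
K(m) = -3*m
(K(-2)*C(-1, O(6, -4)))*6 = (-3*(-2)*(-1))*6 = (6*(-1))*6 = -6*6 = -36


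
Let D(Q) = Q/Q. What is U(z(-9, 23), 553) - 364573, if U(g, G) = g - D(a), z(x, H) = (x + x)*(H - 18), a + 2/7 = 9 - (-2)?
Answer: -364664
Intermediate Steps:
a = 75/7 (a = -2/7 + (9 - (-2)) = -2/7 + (9 - 1*(-2)) = -2/7 + (9 + 2) = -2/7 + 11 = 75/7 ≈ 10.714)
D(Q) = 1
z(x, H) = 2*x*(-18 + H) (z(x, H) = (2*x)*(-18 + H) = 2*x*(-18 + H))
U(g, G) = -1 + g (U(g, G) = g - 1*1 = g - 1 = -1 + g)
U(z(-9, 23), 553) - 364573 = (-1 + 2*(-9)*(-18 + 23)) - 364573 = (-1 + 2*(-9)*5) - 364573 = (-1 - 90) - 364573 = -91 - 364573 = -364664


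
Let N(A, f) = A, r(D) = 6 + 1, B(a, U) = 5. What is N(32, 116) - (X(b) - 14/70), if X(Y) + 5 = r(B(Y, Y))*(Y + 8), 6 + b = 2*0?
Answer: 116/5 ≈ 23.200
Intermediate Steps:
r(D) = 7
b = -6 (b = -6 + 2*0 = -6 + 0 = -6)
X(Y) = 51 + 7*Y (X(Y) = -5 + 7*(Y + 8) = -5 + 7*(8 + Y) = -5 + (56 + 7*Y) = 51 + 7*Y)
N(32, 116) - (X(b) - 14/70) = 32 - ((51 + 7*(-6)) - 14/70) = 32 - ((51 - 42) + (1/70)*(-14)) = 32 - (9 - ⅕) = 32 - 1*44/5 = 32 - 44/5 = 116/5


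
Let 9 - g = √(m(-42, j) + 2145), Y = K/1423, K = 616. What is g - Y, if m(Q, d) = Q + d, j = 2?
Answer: 12191/1423 - √2105 ≈ -37.313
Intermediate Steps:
Y = 616/1423 ≈ 0.43289
g = 9 - √2105 (g = 9 - √((-42 + 2) + 2145) = 9 - √(-40 + 2145) = 9 - √2105 ≈ -36.880)
g - Y = (9 - √2105) - 1*616/1423 = (9 - √2105) - 616/1423 = 12191/1423 - √2105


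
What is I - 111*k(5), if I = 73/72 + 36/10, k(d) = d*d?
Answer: -997339/360 ≈ -2770.4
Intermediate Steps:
k(d) = d**2
I = 1661/360 (I = 73*(1/72) + 36*(1/10) = 73/72 + 18/5 = 1661/360 ≈ 4.6139)
I - 111*k(5) = 1661/360 - 111*5**2 = 1661/360 - 111*25 = 1661/360 - 2775 = -997339/360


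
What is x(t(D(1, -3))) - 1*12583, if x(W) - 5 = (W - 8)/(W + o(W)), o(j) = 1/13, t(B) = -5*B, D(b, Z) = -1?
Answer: -276729/22 ≈ -12579.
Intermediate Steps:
o(j) = 1/13
x(W) = 5 + (-8 + W)/(1/13 + W) (x(W) = 5 + (W - 8)/(W + 1/13) = 5 + (-8 + W)/(1/13 + W))
x(t(D(1, -3))) - 1*12583 = 3*(-33 + 26*(-5*(-1)))/(1 + 13*(-5*(-1))) - 1*12583 = 3*(-33 + 26*5)/(1 + 13*5) - 12583 = 3*(-33 + 130)/(1 + 65) - 12583 = 3*97/66 - 12583 = 3*(1/66)*97 - 12583 = 97/22 - 12583 = -276729/22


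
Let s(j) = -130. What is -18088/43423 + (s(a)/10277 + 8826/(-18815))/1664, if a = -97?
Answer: -181997828730383/436610069342980 ≈ -0.41684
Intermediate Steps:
-18088/43423 + (s(a)/10277 + 8826/(-18815))/1664 = -18088/43423 + (-130/10277 + 8826/(-18815))/1664 = -18088*1/43423 + (-130*1/10277 + 8826*(-1/18815))*(1/1664) = -18088/43423 + (-130/10277 - 8826/18815)*(1/1664) = -18088/43423 - 93150752/193361755*1/1664 = -18088/43423 - 2910961/10054811260 = -181997828730383/436610069342980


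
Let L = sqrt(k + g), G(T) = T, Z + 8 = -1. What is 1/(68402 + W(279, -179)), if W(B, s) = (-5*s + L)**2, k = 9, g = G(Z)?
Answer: 1/869427 ≈ 1.1502e-6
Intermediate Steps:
Z = -9 (Z = -8 - 1 = -9)
g = -9
L = 0 (L = sqrt(9 - 9) = sqrt(0) = 0)
W(B, s) = 25*s**2 (W(B, s) = (-5*s + 0)**2 = (-5*s)**2 = 25*s**2)
1/(68402 + W(279, -179)) = 1/(68402 + 25*(-179)**2) = 1/(68402 + 25*32041) = 1/(68402 + 801025) = 1/869427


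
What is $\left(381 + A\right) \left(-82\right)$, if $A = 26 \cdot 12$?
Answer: $-56826$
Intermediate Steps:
$A = 312$
$\left(381 + A\right) \left(-82\right) = \left(381 + 312\right) \left(-82\right) = 693 \left(-82\right) = -56826$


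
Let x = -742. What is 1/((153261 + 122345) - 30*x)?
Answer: 1/297866 ≈ 3.3572e-6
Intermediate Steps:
1/((153261 + 122345) - 30*x) = 1/((153261 + 122345) - 30*(-742)) = 1/(275606 + 22260) = 1/297866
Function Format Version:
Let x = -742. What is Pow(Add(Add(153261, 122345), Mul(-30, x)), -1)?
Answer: Rational(1, 297866) ≈ 3.3572e-6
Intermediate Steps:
Pow(Add(Add(153261, 122345), Mul(-30, x)), -1) = Pow(Add(Add(153261, 122345), Mul(-30, -742)), -1) = Pow(Add(275606, 22260), -1) = Pow(297866, -1) = Rational(1, 297866)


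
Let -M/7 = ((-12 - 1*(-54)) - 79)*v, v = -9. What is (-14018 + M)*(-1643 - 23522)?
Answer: 411422585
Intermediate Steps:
M = -2331 (M = -7*((-12 - 1*(-54)) - 79)*(-9) = -7*((-12 + 54) - 79)*(-9) = -7*(42 - 79)*(-9) = -(-259)*(-9) = -7*333 = -2331)
(-14018 + M)*(-1643 - 23522) = (-14018 - 2331)*(-1643 - 23522) = -16349*(-25165) = 411422585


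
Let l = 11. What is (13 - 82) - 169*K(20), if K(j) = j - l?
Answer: -1590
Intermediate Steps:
K(j) = -11 + j (K(j) = j - 1*11 = j - 11 = -11 + j)
(13 - 82) - 169*K(20) = (13 - 82) - 169*(-11 + 20) = -69 - 169*9 = -69 - 1521 = -1590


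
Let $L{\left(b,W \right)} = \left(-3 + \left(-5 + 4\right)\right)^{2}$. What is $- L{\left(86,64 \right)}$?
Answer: $-16$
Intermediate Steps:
$L{\left(b,W \right)} = 16$ ($L{\left(b,W \right)} = \left(-3 - 1\right)^{2} = \left(-4\right)^{2} = 16$)
$- L{\left(86,64 \right)} = \left(-1\right) 16 = -16$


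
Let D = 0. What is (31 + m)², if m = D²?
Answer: 961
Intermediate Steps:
m = 0 (m = 0² = 0)
(31 + m)² = (31 + 0)² = 31² = 961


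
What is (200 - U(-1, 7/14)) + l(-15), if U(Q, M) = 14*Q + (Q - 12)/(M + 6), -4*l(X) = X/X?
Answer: 863/4 ≈ 215.75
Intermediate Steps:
l(X) = -¼ (l(X) = -X/(4*X) = -¼*1 = -¼)
U(Q, M) = 14*Q + (-12 + Q)/(6 + M)
(200 - U(-1, 7/14)) + l(-15) = (200 - (-12 + 85*(-1) + 14*(7/14)*(-1))/(6 + 7/14)) - ¼ = (200 - (-12 - 85 + 14*(7*(1/14))*(-1))/(6 + 7*(1/14))) - ¼ = (200 - (-12 - 85 + 14*(½)*(-1))/(6 + ½)) - ¼ = (200 - (-12 - 85 - 7)/13/2) - ¼ = (200 - 2*(-104)/13) - ¼ = (200 - 1*(-16)) - ¼ = (200 + 16) - ¼ = 216 - ¼ = 863/4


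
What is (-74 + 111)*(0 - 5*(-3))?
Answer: 555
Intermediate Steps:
(-74 + 111)*(0 - 5*(-3)) = 37*(0 + 15) = 37*15 = 555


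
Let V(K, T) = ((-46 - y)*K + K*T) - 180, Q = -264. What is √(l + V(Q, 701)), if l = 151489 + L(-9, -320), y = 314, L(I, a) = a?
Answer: √60965 ≈ 246.91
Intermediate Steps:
l = 151169 (l = 151489 - 320 = 151169)
V(K, T) = -180 - 360*K + K*T (V(K, T) = ((-46 - 1*314)*K + K*T) - 180 = ((-46 - 314)*K + K*T) - 180 = (-360*K + K*T) - 180 = -180 - 360*K + K*T)
√(l + V(Q, 701)) = √(151169 + (-180 - 360*(-264) - 264*701)) = √(151169 + (-180 + 95040 - 185064)) = √(151169 - 90204) = √60965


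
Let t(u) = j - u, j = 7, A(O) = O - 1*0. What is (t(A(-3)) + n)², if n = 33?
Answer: 1849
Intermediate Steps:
A(O) = O (A(O) = O + 0 = O)
t(u) = 7 - u
(t(A(-3)) + n)² = ((7 - 1*(-3)) + 33)² = ((7 + 3) + 33)² = (10 + 33)² = 43² = 1849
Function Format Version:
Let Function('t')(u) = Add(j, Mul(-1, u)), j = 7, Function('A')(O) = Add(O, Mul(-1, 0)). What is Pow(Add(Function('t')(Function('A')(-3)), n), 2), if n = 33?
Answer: 1849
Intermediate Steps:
Function('A')(O) = O (Function('A')(O) = Add(O, 0) = O)
Function('t')(u) = Add(7, Mul(-1, u))
Pow(Add(Function('t')(Function('A')(-3)), n), 2) = Pow(Add(Add(7, Mul(-1, -3)), 33), 2) = Pow(Add(Add(7, 3), 33), 2) = Pow(Add(10, 33), 2) = Pow(43, 2) = 1849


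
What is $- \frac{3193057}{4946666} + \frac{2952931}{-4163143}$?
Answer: $- \frac{27900316276197}{20593677931238} \approx -1.3548$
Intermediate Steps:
$- \frac{3193057}{4946666} + \frac{2952931}{-4163143} = \left(-3193057\right) \frac{1}{4946666} + 2952931 \left(- \frac{1}{4163143}\right) = - \frac{3193057}{4946666} - \frac{2952931}{4163143} = - \frac{27900316276197}{20593677931238}$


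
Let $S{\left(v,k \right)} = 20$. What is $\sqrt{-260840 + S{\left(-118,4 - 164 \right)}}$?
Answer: $18 i \sqrt{805} \approx 510.71 i$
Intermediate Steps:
$\sqrt{-260840 + S{\left(-118,4 - 164 \right)}} = \sqrt{-260840 + 20} = \sqrt{-260820} = 18 i \sqrt{805}$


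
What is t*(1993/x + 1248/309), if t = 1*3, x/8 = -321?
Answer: 863009/88168 ≈ 9.7882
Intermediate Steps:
x = -2568 (x = 8*(-321) = -2568)
t = 3
t*(1993/x + 1248/309) = 3*(1993/(-2568) + 1248/309) = 3*(1993*(-1/2568) + 1248*(1/309)) = 3*(-1993/2568 + 416/103) = 3*(863009/264504) = 863009/88168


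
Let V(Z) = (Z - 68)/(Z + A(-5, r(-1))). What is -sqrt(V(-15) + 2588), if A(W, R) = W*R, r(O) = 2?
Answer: -sqrt(64783)/5 ≈ -50.905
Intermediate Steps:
A(W, R) = R*W
V(Z) = (-68 + Z)/(-10 + Z) (V(Z) = (Z - 68)/(Z + 2*(-5)) = (-68 + Z)/(Z - 10) = (-68 + Z)/(-10 + Z))
-sqrt(V(-15) + 2588) = -sqrt((-68 - 15)/(-10 - 15) + 2588) = -sqrt(-83/(-25) + 2588) = -sqrt(-1/25*(-83) + 2588) = -sqrt(83/25 + 2588) = -sqrt(64783/25) = -sqrt(64783)/5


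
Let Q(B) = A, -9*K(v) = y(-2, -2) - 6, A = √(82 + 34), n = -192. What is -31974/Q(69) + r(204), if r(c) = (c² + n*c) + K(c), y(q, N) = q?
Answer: 22040/9 - 15987*√29/29 ≈ -519.82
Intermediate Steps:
A = 2*√29 (A = √116 = 2*√29 ≈ 10.770)
K(v) = 8/9 (K(v) = -(-2 - 6)/9 = -⅑*(-8) = 8/9)
Q(B) = 2*√29
r(c) = 8/9 + c² - 192*c (r(c) = (c² - 192*c) + 8/9 = 8/9 + c² - 192*c)
-31974/Q(69) + r(204) = -31974*√29/58 + (8/9 + 204² - 192*204) = -15987*√29/29 + (8/9 + 41616 - 39168) = -15987*√29/29 + 22040/9 = 22040/9 - 15987*√29/29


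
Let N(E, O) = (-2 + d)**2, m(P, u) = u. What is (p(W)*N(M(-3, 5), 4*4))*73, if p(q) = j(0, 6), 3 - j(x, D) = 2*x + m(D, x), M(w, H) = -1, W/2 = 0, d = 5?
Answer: 1971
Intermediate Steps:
W = 0 (W = 2*0 = 0)
N(E, O) = 9 (N(E, O) = (-2 + 5)**2 = 3**2 = 9)
j(x, D) = 3 - 3*x (j(x, D) = 3 - (2*x + x) = 3 - 3*x)
p(q) = 3 (p(q) = 3 - 3*0 = 3 + 0 = 3)
(p(W)*N(M(-3, 5), 4*4))*73 = (3*9)*73 = 27*73 = 1971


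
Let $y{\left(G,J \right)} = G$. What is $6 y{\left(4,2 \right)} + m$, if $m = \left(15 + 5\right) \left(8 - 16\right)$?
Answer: $-136$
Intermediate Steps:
$m = -160$ ($m = 20 \left(8 - 16\right) = 20 \left(-8\right) = -160$)
$6 y{\left(4,2 \right)} + m = 6 \cdot 4 - 160 = 24 - 160 = -136$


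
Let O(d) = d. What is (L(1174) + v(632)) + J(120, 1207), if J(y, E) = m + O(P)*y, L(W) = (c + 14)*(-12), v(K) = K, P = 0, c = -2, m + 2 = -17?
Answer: 469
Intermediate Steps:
m = -19 (m = -2 - 17 = -19)
L(W) = -144 (L(W) = (-2 + 14)*(-12) = 12*(-12) = -144)
J(y, E) = -19 (J(y, E) = -19 + 0*y = -19 + 0 = -19)
(L(1174) + v(632)) + J(120, 1207) = (-144 + 632) - 19 = 488 - 19 = 469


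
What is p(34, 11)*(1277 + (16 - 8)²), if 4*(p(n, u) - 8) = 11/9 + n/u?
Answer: 535655/44 ≈ 12174.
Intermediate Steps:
p(n, u) = 299/36 + n/(4*u) (p(n, u) = 8 + (11/9 + n/u)/4 = 8 + (11/36 + n/(4*u)) = 299/36 + n/(4*u))
p(34, 11)*(1277 + (16 - 8)²) = (299/36 + (¼)*34/11)*(1277 + (16 - 8)²) = (299/36 + (¼)*34*(1/11))*(1277 + 8²) = (299/36 + 17/22)*(1277 + 64) = (3595/396)*1341 = 535655/44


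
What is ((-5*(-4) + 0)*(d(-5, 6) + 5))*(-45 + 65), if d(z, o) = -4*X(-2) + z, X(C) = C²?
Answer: -6400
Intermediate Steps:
d(z, o) = -16 + z (d(z, o) = -4*(-2)² + z = -4*4 + z = -16 + z)
((-5*(-4) + 0)*(d(-5, 6) + 5))*(-45 + 65) = ((-5*(-4) + 0)*((-16 - 5) + 5))*(-45 + 65) = ((20 + 0)*(-21 + 5))*20 = (20*(-16))*20 = -320*20 = -6400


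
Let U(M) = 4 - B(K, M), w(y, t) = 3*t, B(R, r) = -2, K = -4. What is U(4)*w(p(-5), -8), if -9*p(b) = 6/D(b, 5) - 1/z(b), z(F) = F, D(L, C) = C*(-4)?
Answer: -144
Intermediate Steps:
D(L, C) = -4*C
p(b) = 1/30 + 1/(9*b) (p(b) = -(6/((-4*5)) - 1/b)/9 = -(6/(-20) - 1/b)/9 = -(6*(-1/20) - 1/b)/9 = -(-3/10 - 1/b)/9 = 1/30 + 1/(9*b))
U(M) = 6 (U(M) = 4 - 1*(-2) = 4 + 2 = 6)
U(4)*w(p(-5), -8) = 6*(3*(-8)) = 6*(-24) = -144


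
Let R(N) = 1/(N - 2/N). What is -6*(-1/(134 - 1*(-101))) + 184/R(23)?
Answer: 990766/235 ≈ 4216.0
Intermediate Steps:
-6*(-1/(134 - 1*(-101))) + 184/R(23) = -6*(-1/(134 - 1*(-101))) + 184/((23/(-2 + 23²))) = -6*(-1/(134 + 101)) + 184/((23/(-2 + 529))) = -6/((-1*235)) + 184/((23/527)) = -6/(-235) + 184/((23*(1/527))) = -6*(-1/235) + 184/(23/527) = 6/235 + 184*(527/23) = 6/235 + 4216 = 990766/235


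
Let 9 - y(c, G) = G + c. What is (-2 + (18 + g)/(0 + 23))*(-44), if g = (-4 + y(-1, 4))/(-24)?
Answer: 3707/69 ≈ 53.725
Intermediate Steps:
y(c, G) = 9 - G - c (y(c, G) = 9 - (G + c) = 9 + (-G - c) = 9 - G - c)
g = -1/12 (g = (-4 + (9 - 1*4 - 1*(-1)))/(-24) = (-4 + (9 - 4 + 1))*(-1/24) = (-4 + 6)*(-1/24) = 2*(-1/24) = -1/12 ≈ -0.083333)
(-2 + (18 + g)/(0 + 23))*(-44) = (-2 + (18 - 1/12)/(0 + 23))*(-44) = (-2 + (215/12)/23)*(-44) = (-2 + (215/12)*(1/23))*(-44) = (-2 + 215/276)*(-44) = -337/276*(-44) = 3707/69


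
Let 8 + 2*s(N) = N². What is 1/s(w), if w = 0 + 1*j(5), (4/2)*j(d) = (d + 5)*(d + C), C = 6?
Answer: 2/3017 ≈ 0.00066291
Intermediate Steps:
j(d) = (5 + d)*(6 + d)/2 (j(d) = ((d + 5)*(d + 6))/2 = ((5 + d)*(6 + d))/2 = (5 + d)*(6 + d)/2)
w = 55 (w = 0 + 1*(15 + (½)*5² + (11/2)*5) = 0 + 1*(15 + (½)*25 + 55/2) = 0 + 1*(15 + 25/2 + 55/2) = 0 + 1*55 = 0 + 55 = 55)
s(N) = -4 + N²/2
1/s(w) = 1/(-4 + (½)*55²) = 1/(-4 + (½)*3025) = 1/(-4 + 3025/2) = 1/(3017/2) = 2/3017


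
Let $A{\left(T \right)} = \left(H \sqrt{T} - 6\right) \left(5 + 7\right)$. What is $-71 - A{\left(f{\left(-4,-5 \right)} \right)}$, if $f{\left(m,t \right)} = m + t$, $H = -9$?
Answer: $1 + 324 i \approx 1.0 + 324.0 i$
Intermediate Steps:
$A{\left(T \right)} = -72 - 108 \sqrt{T}$ ($A{\left(T \right)} = \left(- 9 \sqrt{T} - 6\right) \left(5 + 7\right) = \left(-6 - 9 \sqrt{T}\right) 12 = -72 - 108 \sqrt{T}$)
$-71 - A{\left(f{\left(-4,-5 \right)} \right)} = -71 - \left(-72 - 108 \sqrt{-4 - 5}\right) = -71 - \left(-72 - 108 \sqrt{-9}\right) = -71 - \left(-72 - 108 \cdot 3 i\right) = -71 - \left(-72 - 324 i\right) = -71 + \left(72 + 324 i\right) = 1 + 324 i$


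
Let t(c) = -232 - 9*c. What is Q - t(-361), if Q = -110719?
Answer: -113736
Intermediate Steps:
t(c) = -232 - 9*c
Q - t(-361) = -110719 - (-232 - 9*(-361)) = -110719 - (-232 + 3249) = -110719 - 1*3017 = -110719 - 3017 = -113736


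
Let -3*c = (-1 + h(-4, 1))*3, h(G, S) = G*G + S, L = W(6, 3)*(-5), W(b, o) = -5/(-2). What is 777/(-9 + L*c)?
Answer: 777/191 ≈ 4.0681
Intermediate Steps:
W(b, o) = 5/2 (W(b, o) = -5*(-½) = 5/2)
L = -25/2 (L = (5/2)*(-5) = -25/2 ≈ -12.500)
h(G, S) = S + G² (h(G, S) = G² + S = S + G²)
c = -16 (c = -(-1 + (1 + (-4)²))*3/3 = -(-1 + (1 + 16))*3/3 = -(-1 + 17)*3/3 = -16*3/3 = -⅓*48 = -16)
777/(-9 + L*c) = 777/(-9 - 25/2*(-16)) = 777/(-9 + 200) = 777/191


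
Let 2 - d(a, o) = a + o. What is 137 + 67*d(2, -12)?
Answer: 941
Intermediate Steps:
d(a, o) = 2 - a - o (d(a, o) = 2 - (a + o) = 2 + (-a - o) = 2 - a - o)
137 + 67*d(2, -12) = 137 + 67*(2 - 1*2 - 1*(-12)) = 137 + 67*(2 - 2 + 12) = 137 + 67*12 = 137 + 804 = 941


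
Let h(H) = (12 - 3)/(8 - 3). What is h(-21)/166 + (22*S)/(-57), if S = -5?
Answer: 91813/47310 ≈ 1.9407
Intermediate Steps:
h(H) = 9/5
h(-21)/166 + (22*S)/(-57) = (9/5)/166 + (22*(-5))/(-57) = (9/5)*(1/166) - 110*(-1/57) = 9/830 + 110/57 = 91813/47310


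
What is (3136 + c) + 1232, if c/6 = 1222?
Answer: 11700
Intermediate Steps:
c = 7332 (c = 6*1222 = 7332)
(3136 + c) + 1232 = (3136 + 7332) + 1232 = 10468 + 1232 = 11700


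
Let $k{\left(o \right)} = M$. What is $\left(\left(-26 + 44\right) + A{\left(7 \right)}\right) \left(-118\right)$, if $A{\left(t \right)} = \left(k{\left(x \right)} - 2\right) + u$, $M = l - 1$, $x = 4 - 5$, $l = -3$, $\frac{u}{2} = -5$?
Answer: $-236$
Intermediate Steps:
$u = -10$ ($u = 2 \left(-5\right) = -10$)
$x = -1$
$M = -4$ ($M = -3 - 1 = -4$)
$k{\left(o \right)} = -4$
$A{\left(t \right)} = -16$ ($A{\left(t \right)} = \left(-4 - 2\right) - 10 = -6 - 10 = -16$)
$\left(\left(-26 + 44\right) + A{\left(7 \right)}\right) \left(-118\right) = \left(\left(-26 + 44\right) - 16\right) \left(-118\right) = \left(18 - 16\right) \left(-118\right) = 2 \left(-118\right) = -236$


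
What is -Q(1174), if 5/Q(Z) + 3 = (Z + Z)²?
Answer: -5/5513101 ≈ -9.0693e-7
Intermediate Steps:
Q(Z) = 5/(-3 + 4*Z²) (Q(Z) = 5/(-3 + (Z + Z)²) = 5/(-3 + (2*Z)²) = 5/(-3 + 4*Z²))
-Q(1174) = -5/(-3 + 4*1174²) = -5/(-3 + 4*1378276) = -5/(-3 + 5513104) = -5/5513101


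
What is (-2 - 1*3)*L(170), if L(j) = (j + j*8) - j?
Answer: -6800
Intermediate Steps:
L(j) = 8*j (L(j) = (j + 8*j) - j = 9*j - j = 8*j)
(-2 - 1*3)*L(170) = (-2 - 1*3)*(8*170) = (-2 - 3)*1360 = -5*1360 = -6800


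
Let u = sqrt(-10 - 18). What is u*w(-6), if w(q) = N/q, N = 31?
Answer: -31*I*sqrt(7)/3 ≈ -27.339*I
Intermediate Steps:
u = 2*I*sqrt(7) (u = sqrt(-28) = 2*I*sqrt(7) ≈ 5.2915*I)
w(q) = 31/q
u*w(-6) = (2*I*sqrt(7))*(31/(-6)) = (2*I*sqrt(7))*(31*(-1/6)) = (2*I*sqrt(7))*(-31/6) = -31*I*sqrt(7)/3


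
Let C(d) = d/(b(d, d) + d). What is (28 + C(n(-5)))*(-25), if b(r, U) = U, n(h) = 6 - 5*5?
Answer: -1425/2 ≈ -712.50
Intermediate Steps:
n(h) = -19 (n(h) = 6 - 25 = -19)
C(d) = 1/2 (C(d) = d/(d + d) = d/((2*d)) = (1/(2*d))*d = 1/2)
(28 + C(n(-5)))*(-25) = (28 + 1/2)*(-25) = (57/2)*(-25) = -1425/2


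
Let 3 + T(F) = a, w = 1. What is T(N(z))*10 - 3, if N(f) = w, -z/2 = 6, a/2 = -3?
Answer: -93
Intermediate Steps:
a = -6 (a = 2*(-3) = -6)
z = -12 (z = -2*6 = -12)
N(f) = 1
T(F) = -9 (T(F) = -3 - 6 = -9)
T(N(z))*10 - 3 = -9*10 - 3 = -90 - 3 = -93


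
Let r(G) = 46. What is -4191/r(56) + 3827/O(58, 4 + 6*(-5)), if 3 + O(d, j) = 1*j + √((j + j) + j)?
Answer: -8956747/42274 - 3827*I*√78/919 ≈ -211.87 - 36.778*I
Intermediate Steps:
O(d, j) = -3 + j + √3*√j (O(d, j) = -3 + (1*j + √((j + j) + j)) = -3 + (j + √(2*j + j)) = -3 + (j + √(3*j)) = -3 + (j + √3*√j) = -3 + j + √3*√j)
-4191/r(56) + 3827/O(58, 4 + 6*(-5)) = -4191/46 + 3827/(-3 + (4 + 6*(-5)) + √3*√(4 + 6*(-5))) = -4191*1/46 + 3827/(-3 + (4 - 30) + √3*√(4 - 30)) = -4191/46 + 3827/(-3 - 26 + √3*√(-26)) = -4191/46 + 3827/(-3 - 26 + √3*(I*√26)) = -4191/46 + 3827/(-3 - 26 + I*√78) = -4191/46 + 3827/(-29 + I*√78)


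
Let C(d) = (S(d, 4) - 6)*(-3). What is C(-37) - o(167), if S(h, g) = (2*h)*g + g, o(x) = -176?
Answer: 1070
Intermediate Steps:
S(h, g) = g + 2*g*h (S(h, g) = 2*g*h + g = g + 2*g*h)
C(d) = 6 - 24*d (C(d) = (4*(1 + 2*d) - 6)*(-3) = ((4 + 8*d) - 6)*(-3) = (-2 + 8*d)*(-3) = 6 - 24*d)
C(-37) - o(167) = (6 - 24*(-37)) - 1*(-176) = (6 + 888) + 176 = 894 + 176 = 1070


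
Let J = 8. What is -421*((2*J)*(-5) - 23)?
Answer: 43363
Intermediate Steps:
-421*((2*J)*(-5) - 23) = -421*((2*8)*(-5) - 23) = -421*(16*(-5) - 23) = -421*(-80 - 23) = -421*(-103) = 43363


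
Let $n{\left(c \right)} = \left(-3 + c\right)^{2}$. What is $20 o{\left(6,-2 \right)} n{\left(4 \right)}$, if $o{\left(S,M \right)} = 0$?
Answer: $0$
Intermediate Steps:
$20 o{\left(6,-2 \right)} n{\left(4 \right)} = 20 \cdot 0 \left(-3 + 4\right)^{2} = 0 \cdot 1^{2} = 0 \cdot 1 = 0$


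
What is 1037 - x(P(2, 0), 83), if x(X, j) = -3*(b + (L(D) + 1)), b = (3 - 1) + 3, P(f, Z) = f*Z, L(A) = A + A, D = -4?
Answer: 1031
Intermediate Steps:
L(A) = 2*A
P(f, Z) = Z*f
b = 5 (b = 2 + 3 = 5)
x(X, j) = 6 (x(X, j) = -3*(5 + (2*(-4) + 1)) = -3*(5 + (-8 + 1)) = -3*(5 - 7) = -3*(-2) = 6)
1037 - x(P(2, 0), 83) = 1037 - 1*6 = 1037 - 6 = 1031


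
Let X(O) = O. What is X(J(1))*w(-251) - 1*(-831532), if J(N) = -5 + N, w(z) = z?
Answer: 832536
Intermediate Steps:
X(J(1))*w(-251) - 1*(-831532) = (-5 + 1)*(-251) - 1*(-831532) = -4*(-251) + 831532 = 1004 + 831532 = 832536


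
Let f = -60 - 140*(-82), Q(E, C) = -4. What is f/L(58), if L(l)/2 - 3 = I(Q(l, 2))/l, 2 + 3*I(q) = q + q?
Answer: 248385/128 ≈ 1940.5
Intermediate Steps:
I(q) = -2/3 + 2*q/3 (I(q) = -2/3 + (q + q)/3 = -2/3 + (2*q)/3 = -2/3 + 2*q/3)
L(l) = 6 - 20/(3*l) (L(l) = 6 + 2*((-2/3 + (2/3)*(-4))/l) = 6 + 2*((-2/3 - 8/3)/l) = 6 + 2*(-10/(3*l)) = 6 - 20/(3*l))
f = 11420 (f = -60 + 11480 = 11420)
f/L(58) = 11420/(6 - 20/3/58) = 11420/(6 - 20/3*1/58) = 11420/(6 - 10/87) = 11420/(512/87) = 11420*(87/512) = 248385/128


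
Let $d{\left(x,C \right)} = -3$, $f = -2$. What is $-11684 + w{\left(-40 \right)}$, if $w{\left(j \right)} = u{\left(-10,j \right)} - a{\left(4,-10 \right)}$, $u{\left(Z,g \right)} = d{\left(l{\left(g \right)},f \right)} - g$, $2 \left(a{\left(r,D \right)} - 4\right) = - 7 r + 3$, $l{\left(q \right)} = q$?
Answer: $- \frac{23277}{2} \approx -11639.0$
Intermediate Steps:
$a{\left(r,D \right)} = \frac{11}{2} - \frac{7 r}{2}$ ($a{\left(r,D \right)} = 4 + \frac{- 7 r + 3}{2} = 4 + \frac{3 - 7 r}{2} = 4 - \left(- \frac{3}{2} + \frac{7 r}{2}\right) = \frac{11}{2} - \frac{7 r}{2}$)
$u{\left(Z,g \right)} = -3 - g$
$w{\left(j \right)} = \frac{11}{2} - j$ ($w{\left(j \right)} = \left(-3 - j\right) - \left(\frac{11}{2} - 14\right) = \left(-3 - j\right) - - \frac{17}{2} = \left(-3 - j\right) + \frac{17}{2} = \frac{11}{2} - j$)
$-11684 + w{\left(-40 \right)} = -11684 + \left(\frac{11}{2} - -40\right) = -11684 + \left(\frac{11}{2} + 40\right) = -11684 + \frac{91}{2} = - \frac{23277}{2}$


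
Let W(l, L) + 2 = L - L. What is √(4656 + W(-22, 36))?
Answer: √4654 ≈ 68.220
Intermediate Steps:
W(l, L) = -2 (W(l, L) = -2 + (L - L) = -2 + 0 = -2)
√(4656 + W(-22, 36)) = √(4656 - 2) = √4654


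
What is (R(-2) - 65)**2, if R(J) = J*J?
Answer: 3721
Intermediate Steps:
R(J) = J**2
(R(-2) - 65)**2 = ((-2)**2 - 65)**2 = (4 - 65)**2 = (-61)**2 = 3721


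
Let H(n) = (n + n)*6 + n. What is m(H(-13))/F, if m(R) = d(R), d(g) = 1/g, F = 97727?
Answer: -1/16515863 ≈ -6.0548e-8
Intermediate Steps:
H(n) = 13*n (H(n) = (2*n)*6 + n = 12*n + n = 13*n)
m(R) = 1/R
m(H(-13))/F = 1/((13*(-13))*97727) = (1/97727)/(-169) = -1/169*1/97727 = -1/16515863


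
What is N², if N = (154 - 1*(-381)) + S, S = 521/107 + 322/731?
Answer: 1786025929960000/6117899089 ≈ 2.9193e+5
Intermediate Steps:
S = 415305/78217 (S = 521*(1/107) + 322*(1/731) = 521/107 + 322/731 = 415305/78217 ≈ 5.3097)
N = 42261400/78217 (N = (154 - 1*(-381)) + 415305/78217 = (154 + 381) + 415305/78217 = 535 + 415305/78217 = 42261400/78217 ≈ 540.31)
N² = (42261400/78217)² = 1786025929960000/6117899089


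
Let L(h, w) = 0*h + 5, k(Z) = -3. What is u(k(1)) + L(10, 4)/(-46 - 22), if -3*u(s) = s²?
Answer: -209/68 ≈ -3.0735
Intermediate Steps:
L(h, w) = 5 (L(h, w) = 0 + 5 = 5)
u(s) = -s²/3
u(k(1)) + L(10, 4)/(-46 - 22) = -⅓*(-3)² + 5/(-46 - 22) = -⅓*9 + 5/(-68) = -3 - 1/68*5 = -3 - 5/68 = -209/68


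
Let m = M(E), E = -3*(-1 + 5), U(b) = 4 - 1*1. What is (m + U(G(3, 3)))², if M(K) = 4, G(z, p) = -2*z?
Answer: 49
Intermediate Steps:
U(b) = 3 (U(b) = 4 - 1 = 3)
E = -12 (E = -3*4 = -12)
m = 4
(m + U(G(3, 3)))² = (4 + 3)² = 7² = 49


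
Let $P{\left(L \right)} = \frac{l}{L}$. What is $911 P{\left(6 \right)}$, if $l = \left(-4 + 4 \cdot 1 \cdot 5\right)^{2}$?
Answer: $\frac{116608}{3} \approx 38869.0$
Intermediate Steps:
$l = 256$ ($l = \left(-4 + 4 \cdot 5\right)^{2} = \left(-4 + 20\right)^{2} = 16^{2} = 256$)
$P{\left(L \right)} = \frac{256}{L}$
$911 P{\left(6 \right)} = 911 \cdot \frac{256}{6} = 911 \cdot 256 \cdot \frac{1}{6} = 911 \cdot \frac{128}{3} = \frac{116608}{3}$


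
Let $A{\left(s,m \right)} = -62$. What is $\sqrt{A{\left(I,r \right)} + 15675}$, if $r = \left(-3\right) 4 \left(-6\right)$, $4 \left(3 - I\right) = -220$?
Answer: $\sqrt{15613} \approx 124.95$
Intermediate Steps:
$I = 58$ ($I = 3 - -55 = 3 + 55 = 58$)
$r = 72$ ($r = \left(-12\right) \left(-6\right) = 72$)
$\sqrt{A{\left(I,r \right)} + 15675} = \sqrt{-62 + 15675} = \sqrt{15613}$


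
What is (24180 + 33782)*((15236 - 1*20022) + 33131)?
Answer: 1642932890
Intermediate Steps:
(24180 + 33782)*((15236 - 1*20022) + 33131) = 57962*((15236 - 20022) + 33131) = 57962*(-4786 + 33131) = 57962*28345 = 1642932890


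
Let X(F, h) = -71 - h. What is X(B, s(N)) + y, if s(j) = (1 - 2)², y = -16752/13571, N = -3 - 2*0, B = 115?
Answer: -993864/13571 ≈ -73.234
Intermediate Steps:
N = -3 (N = -3 + 0 = -3)
y = -16752/13571 (y = -16752*1/13571 = -16752/13571 ≈ -1.2344)
s(j) = 1 (s(j) = (-1)² = 1)
X(B, s(N)) + y = (-71 - 1*1) - 16752/13571 = (-71 - 1) - 16752/13571 = -72 - 16752/13571 = -993864/13571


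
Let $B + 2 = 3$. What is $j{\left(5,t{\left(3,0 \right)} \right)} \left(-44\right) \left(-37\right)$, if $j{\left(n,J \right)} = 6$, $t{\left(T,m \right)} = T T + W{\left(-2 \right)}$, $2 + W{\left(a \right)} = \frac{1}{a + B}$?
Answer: $9768$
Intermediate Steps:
$B = 1$ ($B = -2 + 3 = 1$)
$W{\left(a \right)} = -2 + \frac{1}{1 + a}$ ($W{\left(a \right)} = -2 + \frac{1}{a + 1} = -2 + \frac{1}{1 + a}$)
$t{\left(T,m \right)} = -3 + T^{2}$ ($t{\left(T,m \right)} = T T + \frac{-1 - -4}{1 - 2} = T^{2} + \frac{-1 + 4}{-1} = T^{2} - 3 = -3 + T^{2}$)
$j{\left(5,t{\left(3,0 \right)} \right)} \left(-44\right) \left(-37\right) = 6 \left(-44\right) \left(-37\right) = \left(-264\right) \left(-37\right) = 9768$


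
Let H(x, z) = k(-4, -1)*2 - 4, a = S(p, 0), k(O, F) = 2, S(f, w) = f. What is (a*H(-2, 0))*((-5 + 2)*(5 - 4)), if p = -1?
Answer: 0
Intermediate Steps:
a = -1
H(x, z) = 0 (H(x, z) = 2*2 - 4 = 4 - 4 = 0)
(a*H(-2, 0))*((-5 + 2)*(5 - 4)) = (-1*0)*((-5 + 2)*(5 - 4)) = 0*(-3*1) = 0*(-3) = 0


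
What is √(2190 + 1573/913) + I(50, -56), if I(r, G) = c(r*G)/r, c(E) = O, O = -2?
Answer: -1/25 + √15098779/83 ≈ 46.776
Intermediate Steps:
c(E) = -2
I(r, G) = -2/r
√(2190 + 1573/913) + I(50, -56) = √(2190 + 1573/913) - 2/50 = √(2190 + 1573*(1/913)) - 2*1/50 = √(2190 + 143/83) - 1/25 = √(181913/83) - 1/25 = √15098779/83 - 1/25 = -1/25 + √15098779/83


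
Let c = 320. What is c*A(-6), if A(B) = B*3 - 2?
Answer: -6400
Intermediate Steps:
A(B) = -2 + 3*B (A(B) = 3*B - 2 = -2 + 3*B)
c*A(-6) = 320*(-2 + 3*(-6)) = 320*(-2 - 18) = 320*(-20) = -6400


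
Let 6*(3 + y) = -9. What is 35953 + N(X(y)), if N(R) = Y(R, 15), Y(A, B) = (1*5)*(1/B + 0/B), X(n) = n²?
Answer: 107860/3 ≈ 35953.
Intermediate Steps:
y = -9/2 (y = -3 + (⅙)*(-9) = -3 - 3/2 = -9/2 ≈ -4.5000)
Y(A, B) = 5/B (Y(A, B) = 5*(1/B + 0) = 5/B)
N(R) = ⅓ (N(R) = 5/15 = 5*(1/15) = ⅓)
35953 + N(X(y)) = 35953 + ⅓ = 107860/3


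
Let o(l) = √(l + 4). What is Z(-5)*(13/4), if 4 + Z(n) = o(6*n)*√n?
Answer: -13 - 13*√130/4 ≈ -50.056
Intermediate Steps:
o(l) = √(4 + l)
Z(n) = -4 + √n*√(4 + 6*n) (Z(n) = -4 + √(4 + 6*n)*√n = -4 + √n*√(4 + 6*n))
Z(-5)*(13/4) = (-4 + √2*√(-5)*√(2 + 3*(-5)))*(13/4) = (-4 + √2*(I*√5)*√(2 - 15))*(13*(¼)) = (-4 + √2*(I*√5)*√(-13))*(13/4) = (-4 + √2*(I*√5)*(I*√13))*(13/4) = (-4 - √130)*(13/4) = -13 - 13*√130/4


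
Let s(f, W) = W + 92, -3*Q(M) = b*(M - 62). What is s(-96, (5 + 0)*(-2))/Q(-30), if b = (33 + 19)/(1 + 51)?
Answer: 123/46 ≈ 2.6739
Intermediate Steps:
b = 1 (b = 52/52 = 52*(1/52) = 1)
Q(M) = 62/3 - M/3 (Q(M) = -(M - 62)/3 = -(-62 + M)/3 = 62/3 - M/3)
s(f, W) = 92 + W
s(-96, (5 + 0)*(-2))/Q(-30) = (92 + (5 + 0)*(-2))/(62/3 - ⅓*(-30)) = (92 + 5*(-2))/(62/3 + 10) = (92 - 10)/(92/3) = 82*(3/92) = 123/46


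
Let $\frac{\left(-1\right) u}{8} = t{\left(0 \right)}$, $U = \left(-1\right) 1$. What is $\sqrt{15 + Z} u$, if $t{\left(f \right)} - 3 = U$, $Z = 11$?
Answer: $- 16 \sqrt{26} \approx -81.584$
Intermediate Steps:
$U = -1$
$t{\left(f \right)} = 2$ ($t{\left(f \right)} = 3 - 1 = 2$)
$u = -16$ ($u = \left(-8\right) 2 = -16$)
$\sqrt{15 + Z} u = \sqrt{15 + 11} \left(-16\right) = \sqrt{26} \left(-16\right) = - 16 \sqrt{26}$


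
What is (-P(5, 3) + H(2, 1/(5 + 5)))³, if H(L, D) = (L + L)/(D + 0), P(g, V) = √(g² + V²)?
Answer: (40 - √34)³ ≈ 39893.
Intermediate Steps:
P(g, V) = √(V² + g²)
H(L, D) = 2*L/D (H(L, D) = (2*L)/D = 2*L/D)
(-P(5, 3) + H(2, 1/(5 + 5)))³ = (-√(3² + 5²) + 2*2/1/(5 + 5))³ = (-√(9 + 25) + 2*2/1/10)³ = (-√34 + 2*2/(⅒))³ = (-√34 + 2*2*10)³ = (-√34 + 40)³ = (40 - √34)³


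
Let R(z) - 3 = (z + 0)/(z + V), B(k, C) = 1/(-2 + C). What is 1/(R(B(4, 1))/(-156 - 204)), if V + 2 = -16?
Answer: -3420/29 ≈ -117.93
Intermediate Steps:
V = -18 (V = -2 - 16 = -18)
R(z) = 3 + z/(-18 + z) (R(z) = 3 + (z + 0)/(z - 18) = 3 + z/(-18 + z))
1/(R(B(4, 1))/(-156 - 204)) = 1/((2*(-27 + 2/(-2 + 1))/(-18 + 1/(-2 + 1)))/(-156 - 204)) = 1/((2*(-27 + 2/(-1))/(-18 + 1/(-1)))/(-360)) = 1/((2*(-27 + 2*(-1))/(-18 - 1))*(-1/360)) = 1/((2*(-27 - 2)/(-19))*(-1/360)) = 1/((2*(-1/19)*(-29))*(-1/360)) = 1/((58/19)*(-1/360)) = 1/(-29/3420) = -3420/29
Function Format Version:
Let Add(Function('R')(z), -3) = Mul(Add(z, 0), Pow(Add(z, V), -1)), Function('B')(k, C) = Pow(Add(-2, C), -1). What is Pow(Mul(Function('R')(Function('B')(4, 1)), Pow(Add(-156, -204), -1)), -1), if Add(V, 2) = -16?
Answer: Rational(-3420, 29) ≈ -117.93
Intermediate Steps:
V = -18 (V = Add(-2, -16) = -18)
Function('R')(z) = Add(3, Mul(z, Pow(Add(-18, z), -1))) (Function('R')(z) = Add(3, Mul(Add(z, 0), Pow(Add(z, -18), -1))) = Add(3, Mul(z, Pow(Add(-18, z), -1))))
Pow(Mul(Function('R')(Function('B')(4, 1)), Pow(Add(-156, -204), -1)), -1) = Pow(Mul(Mul(2, Pow(Add(-18, Pow(Add(-2, 1), -1)), -1), Add(-27, Mul(2, Pow(Add(-2, 1), -1)))), Pow(Add(-156, -204), -1)), -1) = Pow(Mul(Mul(2, Pow(Add(-18, Pow(-1, -1)), -1), Add(-27, Mul(2, Pow(-1, -1)))), Pow(-360, -1)), -1) = Pow(Mul(Mul(2, Pow(Add(-18, -1), -1), Add(-27, Mul(2, -1))), Rational(-1, 360)), -1) = Pow(Mul(Mul(2, Pow(-19, -1), Add(-27, -2)), Rational(-1, 360)), -1) = Pow(Mul(Mul(2, Rational(-1, 19), -29), Rational(-1, 360)), -1) = Pow(Mul(Rational(58, 19), Rational(-1, 360)), -1) = Pow(Rational(-29, 3420), -1) = Rational(-3420, 29)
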